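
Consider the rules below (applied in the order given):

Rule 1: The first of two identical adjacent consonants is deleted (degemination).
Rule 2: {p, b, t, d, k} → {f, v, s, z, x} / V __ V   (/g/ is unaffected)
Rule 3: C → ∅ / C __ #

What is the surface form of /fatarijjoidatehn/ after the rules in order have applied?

Rule 1 (degemination): /jj/ is a geminate; the first /j/ deletes. /fatarijjoidatehn/ → fatarijoidatehn.
Rule 2 (intervocalic spirantization): /t/ is a stop between vowels /a/ and /a/, so it spirantizes to the fricative [s]. /d/ is a stop between vowels /i/ and /a/, so it spirantizes to the fricative [z]. /t/ is a stop between vowels /a/ and /e/, so it spirantizes to the fricative [s]. /fatarijoidatehn/ → fasarijoizasehn.
Rule 3 (final cluster simplification): /n/ is the second consonant of a word-final cluster /hn/, so it deletes. /fasarijoizasehn/ → fasarijoizaseh.

fasarijoizaseh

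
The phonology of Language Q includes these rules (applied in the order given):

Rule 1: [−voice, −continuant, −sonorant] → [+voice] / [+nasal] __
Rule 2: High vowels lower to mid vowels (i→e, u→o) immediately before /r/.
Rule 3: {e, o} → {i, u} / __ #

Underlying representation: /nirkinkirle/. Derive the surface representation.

Rule 1 (post-nasal voicing): /k/ is a voiceless stop immediately after the nasal /n/, so it voices to [g]. /nirkinkirle/ → nirkingirle.
Rule 2 (pre-rhotic lowering): /i/ is a high vowel immediately before /r/, so it lowers to [e]. /i/ is a high vowel immediately before /r/, so it lowers to [e]. /nirkingirle/ → nerkingerle.
Rule 3 (final vowel raising): /e/ is a mid vowel in word-final position, so it raises to [i]. /nerkingerle/ → nerkingerli.

nerkingerli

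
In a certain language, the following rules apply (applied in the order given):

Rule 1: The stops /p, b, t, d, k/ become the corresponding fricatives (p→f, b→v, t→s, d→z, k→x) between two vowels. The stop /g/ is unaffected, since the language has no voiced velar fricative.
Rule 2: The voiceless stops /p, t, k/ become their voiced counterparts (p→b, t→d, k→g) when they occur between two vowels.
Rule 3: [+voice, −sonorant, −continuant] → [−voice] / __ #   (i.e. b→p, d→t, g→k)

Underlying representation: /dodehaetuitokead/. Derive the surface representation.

dozehaesuisoxeat

Rule 1 (intervocalic spirantization): /d/ is a stop between vowels /o/ and /e/, so it spirantizes to the fricative [z]. /t/ is a stop between vowels /e/ and /u/, so it spirantizes to the fricative [s]. /t/ is a stop between vowels /i/ and /o/, so it spirantizes to the fricative [s]. /k/ is a stop between vowels /o/ and /e/, so it spirantizes to the fricative [x]. /dodehaetuitokead/ → dozehaesuisoxead.
Rule 2 (intervocalic voicing): no segment meets the environment; /dozehaesuisoxead/ is unchanged.
Rule 3 (final devoicing): /d/ is a voiced stop in word-final position, so it devoices to [t]. /dozehaesuisoxead/ → dozehaesuisoxeat.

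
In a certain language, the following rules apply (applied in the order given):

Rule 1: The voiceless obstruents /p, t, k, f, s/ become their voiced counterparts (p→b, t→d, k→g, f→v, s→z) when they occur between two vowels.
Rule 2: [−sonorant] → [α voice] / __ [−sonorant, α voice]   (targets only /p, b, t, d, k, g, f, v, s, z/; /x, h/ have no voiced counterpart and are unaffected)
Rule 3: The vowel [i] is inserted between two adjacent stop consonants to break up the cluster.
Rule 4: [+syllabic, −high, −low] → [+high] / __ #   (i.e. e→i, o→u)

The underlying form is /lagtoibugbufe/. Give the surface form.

lakitoibugibuvi

Rule 1 (intervocalic voicing): /f/ is a voiceless obstruent between vowels /u/ and /e/, so it voices to [v]. /lagtoibugbufe/ → lagtoibugbuve.
Rule 2 (regressive voicing assimilation): /g/ precedes the voiceless obstruent /t/, so it devoices to [k] by assimilation. /lagtoibugbuve/ → laktoibugbuve.
Rule 3 (stop-cluster i-epenthesis): /k/ and /t/ form a stop–stop cluster, so [i] is inserted between them. /g/ and /b/ form a stop–stop cluster, so [i] is inserted between them. /laktoibugbuve/ → lakitoibugibuve.
Rule 4 (final vowel raising): /e/ is a mid vowel in word-final position, so it raises to [i]. /lakitoibugibuve/ → lakitoibugibuvi.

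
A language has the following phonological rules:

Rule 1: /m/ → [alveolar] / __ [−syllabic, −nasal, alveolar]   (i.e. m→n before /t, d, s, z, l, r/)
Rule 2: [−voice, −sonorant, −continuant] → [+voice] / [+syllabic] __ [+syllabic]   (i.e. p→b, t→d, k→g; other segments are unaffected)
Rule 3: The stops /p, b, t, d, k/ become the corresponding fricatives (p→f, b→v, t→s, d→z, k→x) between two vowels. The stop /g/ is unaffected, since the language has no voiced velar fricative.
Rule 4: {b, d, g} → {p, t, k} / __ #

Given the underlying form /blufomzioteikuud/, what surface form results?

Rule 1 (nasal place assimilation): /m/ precedes the alveolar consonant /z/, so it assimilates in place to [n]. /blufomzioteikuud/ → blufonzioteikuud.
Rule 2 (intervocalic voicing): /t/ is a voiceless stop between vowels /o/ and /e/, so it voices to [d]. /k/ is a voiceless stop between vowels /i/ and /u/, so it voices to [g]. /blufonzioteikuud/ → blufonziodeiguud.
Rule 3 (intervocalic spirantization): /d/ is a stop between vowels /o/ and /e/, so it spirantizes to the fricative [z]. /blufonziodeiguud/ → blufonziozeiguud.
Rule 4 (final devoicing): /d/ is a voiced stop in word-final position, so it devoices to [t]. /blufonziozeiguud/ → blufonziozeiguut.

blufonziozeiguut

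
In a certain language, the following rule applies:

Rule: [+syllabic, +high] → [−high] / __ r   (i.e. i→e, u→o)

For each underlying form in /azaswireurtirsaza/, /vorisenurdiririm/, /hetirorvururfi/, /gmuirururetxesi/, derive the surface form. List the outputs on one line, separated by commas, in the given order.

azaswereortersaza, vorisenordererim, heterorvororfi, gmuerororetxesi

/azaswireurtirsaza/: /i/ is a high vowel immediately before /r/, so it lowers to [e]. /u/ is a high vowel immediately before /r/, so it lowers to [o]. /i/ is a high vowel immediately before /r/, so it lowers to [e]. → [azaswereortersaza].
/vorisenurdiririm/: /u/ is a high vowel immediately before /r/, so it lowers to [o]. /i/ is a high vowel immediately before /r/, so it lowers to [e]. /i/ is a high vowel immediately before /r/, so it lowers to [e]. → [vorisenordererim].
/hetirorvururfi/: /i/ is a high vowel immediately before /r/, so it lowers to [e]. /u/ is a high vowel immediately before /r/, so it lowers to [o]. /u/ is a high vowel immediately before /r/, so it lowers to [o]. → [heterorvororfi].
/gmuirururetxesi/: /i/ is a high vowel immediately before /r/, so it lowers to [e]. /u/ is a high vowel immediately before /r/, so it lowers to [o]. /u/ is a high vowel immediately before /r/, so it lowers to [o]. → [gmuerororetxesi].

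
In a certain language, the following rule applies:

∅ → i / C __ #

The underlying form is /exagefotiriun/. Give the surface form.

exagefotiriuni

the form ends in the consonant /n/, so [i] is inserted word-finally.
Surface form: [exagefotiriuni].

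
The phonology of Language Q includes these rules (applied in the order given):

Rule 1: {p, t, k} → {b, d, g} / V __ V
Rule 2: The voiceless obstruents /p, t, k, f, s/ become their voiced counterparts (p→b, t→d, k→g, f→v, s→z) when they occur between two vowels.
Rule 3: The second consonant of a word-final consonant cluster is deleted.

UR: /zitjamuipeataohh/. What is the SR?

zitjamuibeadaoh

Rule 1 (intervocalic voicing): /p/ is a voiceless stop between vowels /i/ and /e/, so it voices to [b]. /t/ is a voiceless stop between vowels /a/ and /a/, so it voices to [d]. /zitjamuipeataohh/ → zitjamuibeadaohh.
Rule 2 (intervocalic voicing): no segment meets the environment; /zitjamuibeadaohh/ is unchanged.
Rule 3 (final cluster simplification): /h/ is the second consonant of a word-final cluster /hh/, so it deletes. /zitjamuibeadaohh/ → zitjamuibeadaoh.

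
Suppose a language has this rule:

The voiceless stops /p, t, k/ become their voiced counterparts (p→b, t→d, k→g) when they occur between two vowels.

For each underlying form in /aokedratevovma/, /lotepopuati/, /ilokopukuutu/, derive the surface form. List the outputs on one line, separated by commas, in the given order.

/aokedratevovma/: /k/ is a voiceless stop between vowels /o/ and /e/, so it voices to [g]. /t/ is a voiceless stop between vowels /a/ and /e/, so it voices to [d]. → [aogedradevovma].
/lotepopuati/: /t/ is a voiceless stop between vowels /o/ and /e/, so it voices to [d]. /p/ is a voiceless stop between vowels /e/ and /o/, so it voices to [b]. /p/ is a voiceless stop between vowels /o/ and /u/, so it voices to [b]. /t/ is a voiceless stop between vowels /a/ and /i/, so it voices to [d]. → [lodebobuadi].
/ilokopukuutu/: /k/ is a voiceless stop between vowels /o/ and /o/, so it voices to [g]. /p/ is a voiceless stop between vowels /o/ and /u/, so it voices to [b]. /k/ is a voiceless stop between vowels /u/ and /u/, so it voices to [g]. /t/ is a voiceless stop between vowels /u/ and /u/, so it voices to [d]. → [ilogobuguudu].

aogedradevovma, lodebobuadi, ilogobuguudu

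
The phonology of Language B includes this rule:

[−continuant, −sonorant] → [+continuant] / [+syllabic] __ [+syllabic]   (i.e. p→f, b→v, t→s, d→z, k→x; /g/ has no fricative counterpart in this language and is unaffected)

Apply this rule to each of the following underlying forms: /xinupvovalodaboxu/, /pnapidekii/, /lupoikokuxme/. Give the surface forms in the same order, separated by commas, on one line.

/xinupvovalodaboxu/: /d/ is a stop between vowels /o/ and /a/, so it spirantizes to the fricative [z]. /b/ is a stop between vowels /a/ and /o/, so it spirantizes to the fricative [v]. → [xinupvovalozavoxu].
/pnapidekii/: /p/ is a stop between vowels /a/ and /i/, so it spirantizes to the fricative [f]. /d/ is a stop between vowels /i/ and /e/, so it spirantizes to the fricative [z]. /k/ is a stop between vowels /e/ and /i/, so it spirantizes to the fricative [x]. → [pnafizexii].
/lupoikokuxme/: /p/ is a stop between vowels /u/ and /o/, so it spirantizes to the fricative [f]. /k/ is a stop between vowels /i/ and /o/, so it spirantizes to the fricative [x]. /k/ is a stop between vowels /o/ and /u/, so it spirantizes to the fricative [x]. → [lufoixoxuxme].

xinupvovalozavoxu, pnafizexii, lufoixoxuxme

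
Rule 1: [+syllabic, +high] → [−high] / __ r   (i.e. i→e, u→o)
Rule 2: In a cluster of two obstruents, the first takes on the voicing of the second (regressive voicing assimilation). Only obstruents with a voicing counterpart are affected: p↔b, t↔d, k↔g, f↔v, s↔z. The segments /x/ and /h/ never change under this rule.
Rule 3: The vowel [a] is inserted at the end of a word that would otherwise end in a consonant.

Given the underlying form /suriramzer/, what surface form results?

Rule 1 (pre-rhotic lowering): /u/ is a high vowel immediately before /r/, so it lowers to [o]. /i/ is a high vowel immediately before /r/, so it lowers to [e]. /suriramzer/ → soreramzer.
Rule 2 (regressive voicing assimilation): no segment meets the environment; /soreramzer/ is unchanged.
Rule 3 (final a-epenthesis): the form ends in the consonant /r/, so [a] is inserted word-finally. /soreramzer/ → soreramzera.

soreramzera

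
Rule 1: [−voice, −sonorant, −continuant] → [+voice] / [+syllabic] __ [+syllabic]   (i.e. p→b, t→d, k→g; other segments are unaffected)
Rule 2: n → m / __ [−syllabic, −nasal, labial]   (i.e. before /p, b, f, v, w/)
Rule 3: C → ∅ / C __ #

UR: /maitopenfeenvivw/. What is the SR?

Rule 1 (intervocalic voicing): /t/ is a voiceless stop between vowels /i/ and /o/, so it voices to [d]. /p/ is a voiceless stop between vowels /o/ and /e/, so it voices to [b]. /maitopenfeenvivw/ → maidobenfeenvivw.
Rule 2 (nasal place assimilation): /n/ precedes the labial consonant /f/, so it assimilates in place to [m]. /n/ precedes the labial consonant /v/, so it assimilates in place to [m]. /maidobenfeenvivw/ → maidobemfeemvivw.
Rule 3 (final cluster simplification): /w/ is the second consonant of a word-final cluster /vw/, so it deletes. /maidobemfeemvivw/ → maidobemfeemviv.

maidobemfeemviv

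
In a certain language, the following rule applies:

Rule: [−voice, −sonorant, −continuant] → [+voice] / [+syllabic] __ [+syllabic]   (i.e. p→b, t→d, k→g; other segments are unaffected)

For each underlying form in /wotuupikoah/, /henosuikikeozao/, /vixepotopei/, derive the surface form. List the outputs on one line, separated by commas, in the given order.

woduubigoah, henosuigigeozao, vixebodobei

/wotuupikoah/: /t/ is a voiceless stop between vowels /o/ and /u/, so it voices to [d]. /p/ is a voiceless stop between vowels /u/ and /i/, so it voices to [b]. /k/ is a voiceless stop between vowels /i/ and /o/, so it voices to [g]. → [woduubigoah].
/henosuikikeozao/: /k/ is a voiceless stop between vowels /i/ and /i/, so it voices to [g]. /k/ is a voiceless stop between vowels /i/ and /e/, so it voices to [g]. → [henosuigigeozao].
/vixepotopei/: /p/ is a voiceless stop between vowels /e/ and /o/, so it voices to [b]. /t/ is a voiceless stop between vowels /o/ and /o/, so it voices to [d]. /p/ is a voiceless stop between vowels /o/ and /e/, so it voices to [b]. → [vixebodobei].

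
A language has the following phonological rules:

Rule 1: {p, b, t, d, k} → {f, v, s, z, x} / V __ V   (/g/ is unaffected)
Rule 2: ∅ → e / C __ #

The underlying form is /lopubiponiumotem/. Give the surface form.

lofuvifoniumoseme

Rule 1 (intervocalic spirantization): /p/ is a stop between vowels /o/ and /u/, so it spirantizes to the fricative [f]. /b/ is a stop between vowels /u/ and /i/, so it spirantizes to the fricative [v]. /p/ is a stop between vowels /i/ and /o/, so it spirantizes to the fricative [f]. /t/ is a stop between vowels /o/ and /e/, so it spirantizes to the fricative [s]. /lopubiponiumotem/ → lofuvifoniumosem.
Rule 2 (final e-epenthesis): the form ends in the consonant /m/, so [e] is inserted word-finally. /lofuvifoniumosem/ → lofuvifoniumoseme.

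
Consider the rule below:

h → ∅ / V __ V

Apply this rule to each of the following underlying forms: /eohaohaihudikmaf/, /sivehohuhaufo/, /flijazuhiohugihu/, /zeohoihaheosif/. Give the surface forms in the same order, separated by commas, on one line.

/eohaohaihudikmaf/: /h/ occurs between vowels /o/ and /a/, so it deletes. /h/ occurs between vowels /o/ and /a/, so it deletes. /h/ occurs between vowels /i/ and /u/, so it deletes. → [eoaoaiudikmaf].
/sivehohuhaufo/: /h/ occurs between vowels /e/ and /o/, so it deletes. /h/ occurs between vowels /o/ and /u/, so it deletes. /h/ occurs between vowels /u/ and /a/, so it deletes. → [siveouaufo].
/flijazuhiohugihu/: /h/ occurs between vowels /u/ and /i/, so it deletes. /h/ occurs between vowels /o/ and /u/, so it deletes. /h/ occurs between vowels /i/ and /u/, so it deletes. → [flijazuiougiu].
/zeohoihaheosif/: /h/ occurs between vowels /o/ and /o/, so it deletes. /h/ occurs between vowels /i/ and /a/, so it deletes. /h/ occurs between vowels /a/ and /e/, so it deletes. → [zeooiaeosif].

eoaoaiudikmaf, siveouaufo, flijazuiougiu, zeooiaeosif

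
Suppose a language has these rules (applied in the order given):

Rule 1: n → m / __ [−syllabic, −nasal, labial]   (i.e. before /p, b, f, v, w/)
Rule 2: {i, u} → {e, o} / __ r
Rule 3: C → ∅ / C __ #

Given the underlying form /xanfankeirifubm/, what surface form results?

Rule 1 (nasal place assimilation): /n/ precedes the labial consonant /f/, so it assimilates in place to [m]. /xanfankeirifubm/ → xamfankeirifubm.
Rule 2 (pre-rhotic lowering): /i/ is a high vowel immediately before /r/, so it lowers to [e]. /xamfankeirifubm/ → xamfankeerifubm.
Rule 3 (final cluster simplification): /m/ is the second consonant of a word-final cluster /bm/, so it deletes. /xamfankeerifubm/ → xamfankeerifub.

xamfankeerifub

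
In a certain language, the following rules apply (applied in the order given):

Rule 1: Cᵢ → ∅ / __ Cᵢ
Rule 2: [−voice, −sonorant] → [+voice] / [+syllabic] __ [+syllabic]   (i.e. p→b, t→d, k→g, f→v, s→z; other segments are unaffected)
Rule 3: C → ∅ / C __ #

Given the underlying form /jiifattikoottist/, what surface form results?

Rule 1 (degemination): /tt/ is a geminate; the first /t/ deletes. /tt/ is a geminate; the first /t/ deletes. /jiifattikoottist/ → jiifatikootist.
Rule 2 (intervocalic voicing): /f/ is a voiceless obstruent between vowels /i/ and /a/, so it voices to [v]. /t/ is a voiceless obstruent between vowels /a/ and /i/, so it voices to [d]. /k/ is a voiceless obstruent between vowels /i/ and /o/, so it voices to [g]. /t/ is a voiceless obstruent between vowels /o/ and /i/, so it voices to [d]. /jiifatikootist/ → jiivadigoodist.
Rule 3 (final cluster simplification): /t/ is the second consonant of a word-final cluster /st/, so it deletes. /jiivadigoodist/ → jiivadigoodis.

jiivadigoodis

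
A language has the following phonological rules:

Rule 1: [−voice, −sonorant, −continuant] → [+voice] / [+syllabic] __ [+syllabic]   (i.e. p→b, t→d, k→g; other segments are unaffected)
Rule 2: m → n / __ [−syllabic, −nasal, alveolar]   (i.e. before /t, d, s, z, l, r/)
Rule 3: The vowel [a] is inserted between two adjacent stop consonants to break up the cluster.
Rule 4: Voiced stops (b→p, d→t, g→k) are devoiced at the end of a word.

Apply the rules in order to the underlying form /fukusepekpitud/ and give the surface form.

fugusebekapidut

Rule 1 (intervocalic voicing): /k/ is a voiceless stop between vowels /u/ and /u/, so it voices to [g]. /p/ is a voiceless stop between vowels /e/ and /e/, so it voices to [b]. /t/ is a voiceless stop between vowels /i/ and /u/, so it voices to [d]. /fukusepekpitud/ → fugusebekpidud.
Rule 2 (nasal place assimilation): no segment meets the environment; /fugusebekpidud/ is unchanged.
Rule 3 (stop-cluster a-epenthesis): /k/ and /p/ form a stop–stop cluster, so [a] is inserted between them. /fugusebekpidud/ → fugusebekapidud.
Rule 4 (final devoicing): /d/ is a voiced stop in word-final position, so it devoices to [t]. /fugusebekapidud/ → fugusebekapidut.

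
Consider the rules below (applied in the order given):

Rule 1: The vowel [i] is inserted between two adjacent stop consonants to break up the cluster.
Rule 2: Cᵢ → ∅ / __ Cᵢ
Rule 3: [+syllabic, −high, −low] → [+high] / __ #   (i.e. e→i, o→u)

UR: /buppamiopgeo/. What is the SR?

bupipamiopigeu

Rule 1 (stop-cluster i-epenthesis): /p/ and /p/ form a stop–stop cluster, so [i] is inserted between them. /p/ and /g/ form a stop–stop cluster, so [i] is inserted between them. /buppamiopgeo/ → bupipamiopigeo.
Rule 2 (degemination): no segment meets the environment; /bupipamiopigeo/ is unchanged.
Rule 3 (final vowel raising): /o/ is a mid vowel in word-final position, so it raises to [u]. /bupipamiopigeo/ → bupipamiopigeu.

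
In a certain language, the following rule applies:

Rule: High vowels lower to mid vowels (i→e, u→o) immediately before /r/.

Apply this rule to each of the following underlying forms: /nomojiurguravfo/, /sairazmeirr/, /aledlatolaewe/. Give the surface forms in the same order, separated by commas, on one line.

nomojiorgoravfo, saerazmeerr, aledlatolaewe

/nomojiurguravfo/: /u/ is a high vowel immediately before /r/, so it lowers to [o]. /u/ is a high vowel immediately before /r/, so it lowers to [o]. → [nomojiorgoravfo].
/sairazmeirr/: /i/ is a high vowel immediately before /r/, so it lowers to [e]. /i/ is a high vowel immediately before /r/, so it lowers to [e]. → [saerazmeerr].
/aledlatolaewe/: the rule's environment is not met; surfaces unchanged as [aledlatolaewe].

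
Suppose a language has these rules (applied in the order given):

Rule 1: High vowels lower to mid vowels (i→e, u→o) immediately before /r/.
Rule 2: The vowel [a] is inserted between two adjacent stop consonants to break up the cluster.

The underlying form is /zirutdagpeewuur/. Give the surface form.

Rule 1 (pre-rhotic lowering): /i/ is a high vowel immediately before /r/, so it lowers to [e]. /u/ is a high vowel immediately before /r/, so it lowers to [o]. /zirutdagpeewuur/ → zerutdagpeewuor.
Rule 2 (stop-cluster a-epenthesis): /t/ and /d/ form a stop–stop cluster, so [a] is inserted between them. /g/ and /p/ form a stop–stop cluster, so [a] is inserted between them. /zerutdagpeewuor/ → zerutadagapeewuor.

zerutadagapeewuor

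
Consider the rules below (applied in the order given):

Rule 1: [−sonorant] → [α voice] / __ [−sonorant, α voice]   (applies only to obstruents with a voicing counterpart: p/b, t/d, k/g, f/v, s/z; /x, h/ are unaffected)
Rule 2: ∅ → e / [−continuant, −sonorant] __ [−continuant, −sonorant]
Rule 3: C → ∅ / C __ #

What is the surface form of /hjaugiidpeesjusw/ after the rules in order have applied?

Rule 1 (regressive voicing assimilation): /d/ precedes the voiceless obstruent /p/, so it devoices to [t] by assimilation. /hjaugiidpeesjusw/ → hjaugiitpeesjusw.
Rule 2 (stop-cluster e-epenthesis): /t/ and /p/ form a stop–stop cluster, so [e] is inserted between them. /hjaugiitpeesjusw/ → hjaugiitepeesjusw.
Rule 3 (final cluster simplification): /w/ is the second consonant of a word-final cluster /sw/, so it deletes. /hjaugiitepeesjusw/ → hjaugiitepeesjus.

hjaugiitepeesjus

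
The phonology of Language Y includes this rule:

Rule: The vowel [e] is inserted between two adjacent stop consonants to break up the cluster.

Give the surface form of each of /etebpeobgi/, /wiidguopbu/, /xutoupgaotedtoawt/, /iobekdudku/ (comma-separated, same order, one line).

etebepeobegi, wiideguopebu, xutoupegaotedetoawt, iobekedudeku

/etebpeobgi/: /b/ and /p/ form a stop–stop cluster, so [e] is inserted between them. /b/ and /g/ form a stop–stop cluster, so [e] is inserted between them. → [etebepeobegi].
/wiidguopbu/: /d/ and /g/ form a stop–stop cluster, so [e] is inserted between them. /p/ and /b/ form a stop–stop cluster, so [e] is inserted between them. → [wiideguopebu].
/xutoupgaotedtoawt/: /p/ and /g/ form a stop–stop cluster, so [e] is inserted between them. /d/ and /t/ form a stop–stop cluster, so [e] is inserted between them. → [xutoupegaotedetoawt].
/iobekdudku/: /k/ and /d/ form a stop–stop cluster, so [e] is inserted between them. /d/ and /k/ form a stop–stop cluster, so [e] is inserted between them. → [iobekedudeku].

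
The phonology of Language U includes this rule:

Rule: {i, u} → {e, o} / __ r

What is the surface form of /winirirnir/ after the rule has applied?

winererner

/i/ is a high vowel immediately before /r/, so it lowers to [e].
/i/ is a high vowel immediately before /r/, so it lowers to [e].
/i/ is a high vowel immediately before /r/, so it lowers to [e].
The other instance of /i/ does not occur in the required environment and remains unchanged.
Surface form: [winererner].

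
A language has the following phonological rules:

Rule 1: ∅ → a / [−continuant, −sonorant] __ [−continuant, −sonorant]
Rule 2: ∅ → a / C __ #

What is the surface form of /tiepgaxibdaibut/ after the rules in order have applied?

Rule 1 (stop-cluster a-epenthesis): /p/ and /g/ form a stop–stop cluster, so [a] is inserted between them. /b/ and /d/ form a stop–stop cluster, so [a] is inserted between them. /tiepgaxibdaibut/ → tiepagaxibadaibut.
Rule 2 (final a-epenthesis): the form ends in the consonant /t/, so [a] is inserted word-finally. /tiepagaxibadaibut/ → tiepagaxibadaibuta.

tiepagaxibadaibuta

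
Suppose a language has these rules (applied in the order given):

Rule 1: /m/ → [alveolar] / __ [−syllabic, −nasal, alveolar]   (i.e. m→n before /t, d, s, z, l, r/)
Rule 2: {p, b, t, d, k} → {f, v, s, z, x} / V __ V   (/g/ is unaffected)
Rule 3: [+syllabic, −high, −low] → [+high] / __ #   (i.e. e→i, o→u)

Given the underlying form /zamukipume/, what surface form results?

Rule 1 (nasal place assimilation): no segment meets the environment; /zamukipume/ is unchanged.
Rule 2 (intervocalic spirantization): /k/ is a stop between vowels /u/ and /i/, so it spirantizes to the fricative [x]. /p/ is a stop between vowels /i/ and /u/, so it spirantizes to the fricative [f]. /zamukipume/ → zamuxifume.
Rule 3 (final vowel raising): /e/ is a mid vowel in word-final position, so it raises to [i]. /zamuxifume/ → zamuxifumi.

zamuxifumi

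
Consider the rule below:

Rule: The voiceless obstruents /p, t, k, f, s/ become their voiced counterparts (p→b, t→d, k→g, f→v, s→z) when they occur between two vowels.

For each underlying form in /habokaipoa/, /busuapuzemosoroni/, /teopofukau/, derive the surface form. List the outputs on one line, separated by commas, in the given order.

/habokaipoa/: /k/ is a voiceless obstruent between vowels /o/ and /a/, so it voices to [g]. /p/ is a voiceless obstruent between vowels /i/ and /o/, so it voices to [b]. → [habogaiboa].
/busuapuzemosoroni/: /s/ is a voiceless obstruent between vowels /u/ and /u/, so it voices to [z]. /p/ is a voiceless obstruent between vowels /a/ and /u/, so it voices to [b]. /s/ is a voiceless obstruent between vowels /o/ and /o/, so it voices to [z]. → [buzuabuzemozoroni].
/teopofukau/: /p/ is a voiceless obstruent between vowels /o/ and /o/, so it voices to [b]. /f/ is a voiceless obstruent between vowels /o/ and /u/, so it voices to [v]. /k/ is a voiceless obstruent between vowels /u/ and /a/, so it voices to [g]. → [teobovugau].

habogaiboa, buzuabuzemozoroni, teobovugau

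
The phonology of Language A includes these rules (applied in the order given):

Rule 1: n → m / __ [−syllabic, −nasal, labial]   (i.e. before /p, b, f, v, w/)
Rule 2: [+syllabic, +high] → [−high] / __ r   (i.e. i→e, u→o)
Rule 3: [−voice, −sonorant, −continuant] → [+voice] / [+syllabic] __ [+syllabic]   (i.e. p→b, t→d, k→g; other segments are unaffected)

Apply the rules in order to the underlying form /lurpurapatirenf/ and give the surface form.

lorporabaderemf

Rule 1 (nasal place assimilation): /n/ precedes the labial consonant /f/, so it assimilates in place to [m]. /lurpurapatirenf/ → lurpurapatiremf.
Rule 2 (pre-rhotic lowering): /u/ is a high vowel immediately before /r/, so it lowers to [o]. /u/ is a high vowel immediately before /r/, so it lowers to [o]. /i/ is a high vowel immediately before /r/, so it lowers to [e]. /lurpurapatiremf/ → lorporapateremf.
Rule 3 (intervocalic voicing): /p/ is a voiceless stop between vowels /a/ and /a/, so it voices to [b]. /t/ is a voiceless stop between vowels /a/ and /e/, so it voices to [d]. /lorporapateremf/ → lorporabaderemf.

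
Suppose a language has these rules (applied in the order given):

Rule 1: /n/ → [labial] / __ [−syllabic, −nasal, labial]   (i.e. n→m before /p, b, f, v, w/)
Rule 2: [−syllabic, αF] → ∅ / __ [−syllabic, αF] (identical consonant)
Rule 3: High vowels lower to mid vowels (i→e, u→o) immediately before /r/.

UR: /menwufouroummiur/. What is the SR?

memwufooroumior

Rule 1 (nasal place assimilation): /n/ precedes the labial consonant /w/, so it assimilates in place to [m]. /menwufouroummiur/ → memwufouroummiur.
Rule 2 (degemination): /mm/ is a geminate; the first /m/ deletes. /memwufouroummiur/ → memwufouroumiur.
Rule 3 (pre-rhotic lowering): /u/ is a high vowel immediately before /r/, so it lowers to [o]. /u/ is a high vowel immediately before /r/, so it lowers to [o]. /memwufouroumiur/ → memwufooroumior.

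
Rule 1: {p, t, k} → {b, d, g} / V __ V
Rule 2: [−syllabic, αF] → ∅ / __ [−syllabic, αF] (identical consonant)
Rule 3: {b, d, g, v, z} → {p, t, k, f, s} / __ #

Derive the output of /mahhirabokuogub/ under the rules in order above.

mahiraboguogup

Rule 1 (intervocalic voicing): /k/ is a voiceless stop between vowels /o/ and /u/, so it voices to [g]. /mahhirabokuogub/ → mahhiraboguogub.
Rule 2 (degemination): /hh/ is a geminate; the first /h/ deletes. /mahhiraboguogub/ → mahiraboguogub.
Rule 3 (final devoicing): /b/ is a voiced obstruent in word-final position, so it devoices to [p]. /mahiraboguogub/ → mahiraboguogup.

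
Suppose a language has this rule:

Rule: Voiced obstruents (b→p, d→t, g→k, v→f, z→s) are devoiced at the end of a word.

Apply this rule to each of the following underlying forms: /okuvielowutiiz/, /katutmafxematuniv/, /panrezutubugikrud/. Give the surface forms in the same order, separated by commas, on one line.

okuvielowutiis, katutmafxematunif, panrezutubugikrut

/okuvielowutiiz/: /z/ is a voiced obstruent in word-final position, so it devoices to [s]. → [okuvielowutiis].
/katutmafxematuniv/: /v/ is a voiced obstruent in word-final position, so it devoices to [f]. → [katutmafxematunif].
/panrezutubugikrud/: /d/ is a voiced obstruent in word-final position, so it devoices to [t]. → [panrezutubugikrut].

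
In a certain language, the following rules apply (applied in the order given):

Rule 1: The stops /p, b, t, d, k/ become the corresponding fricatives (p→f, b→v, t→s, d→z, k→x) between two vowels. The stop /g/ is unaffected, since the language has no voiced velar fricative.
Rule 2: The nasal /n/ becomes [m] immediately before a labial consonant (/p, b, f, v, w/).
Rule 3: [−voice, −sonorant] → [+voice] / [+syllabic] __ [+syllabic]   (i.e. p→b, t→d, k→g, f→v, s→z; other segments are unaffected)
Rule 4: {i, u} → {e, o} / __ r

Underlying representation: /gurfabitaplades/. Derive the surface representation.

Rule 1 (intervocalic spirantization): /b/ is a stop between vowels /a/ and /i/, so it spirantizes to the fricative [v]. /t/ is a stop between vowels /i/ and /a/, so it spirantizes to the fricative [s]. /d/ is a stop between vowels /a/ and /e/, so it spirantizes to the fricative [z]. /gurfabitaplades/ → gurfavisaplazes.
Rule 2 (nasal place assimilation): no segment meets the environment; /gurfavisaplazes/ is unchanged.
Rule 3 (intervocalic voicing): /s/ is a voiceless obstruent between vowels /i/ and /a/, so it voices to [z]. /gurfavisaplazes/ → gurfavizaplazes.
Rule 4 (pre-rhotic lowering): /u/ is a high vowel immediately before /r/, so it lowers to [o]. /gurfavizaplazes/ → gorfavizaplazes.

gorfavizaplazes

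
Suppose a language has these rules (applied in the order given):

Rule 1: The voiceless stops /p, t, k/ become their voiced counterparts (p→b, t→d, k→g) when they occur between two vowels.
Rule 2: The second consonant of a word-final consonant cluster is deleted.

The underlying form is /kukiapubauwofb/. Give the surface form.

Rule 1 (intervocalic voicing): /k/ is a voiceless stop between vowels /u/ and /i/, so it voices to [g]. /p/ is a voiceless stop between vowels /a/ and /u/, so it voices to [b]. /kukiapubauwofb/ → kugiabubauwofb.
Rule 2 (final cluster simplification): /b/ is the second consonant of a word-final cluster /fb/, so it deletes. /kugiabubauwofb/ → kugiabubauwof.

kugiabubauwof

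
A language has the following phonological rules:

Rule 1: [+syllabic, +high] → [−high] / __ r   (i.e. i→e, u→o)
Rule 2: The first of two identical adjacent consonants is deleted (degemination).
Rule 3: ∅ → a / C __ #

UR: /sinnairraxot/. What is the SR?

sinaeraxota

Rule 1 (pre-rhotic lowering): /i/ is a high vowel immediately before /r/, so it lowers to [e]. /sinnairraxot/ → sinnaerraxot.
Rule 2 (degemination): /nn/ is a geminate; the first /n/ deletes. /rr/ is a geminate; the first /r/ deletes. /sinnaerraxot/ → sinaeraxot.
Rule 3 (final a-epenthesis): the form ends in the consonant /t/, so [a] is inserted word-finally. /sinaeraxot/ → sinaeraxota.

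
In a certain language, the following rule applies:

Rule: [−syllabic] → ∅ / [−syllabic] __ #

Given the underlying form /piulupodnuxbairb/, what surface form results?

piulupodnuxbair

/b/ is the second consonant of a word-final cluster /rb/, so it deletes.
Surface form: [piulupodnuxbair].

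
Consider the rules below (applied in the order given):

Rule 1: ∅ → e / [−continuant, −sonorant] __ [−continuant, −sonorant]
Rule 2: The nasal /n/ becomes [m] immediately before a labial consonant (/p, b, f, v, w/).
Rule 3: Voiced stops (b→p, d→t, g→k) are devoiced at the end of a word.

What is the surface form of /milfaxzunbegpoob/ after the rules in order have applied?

milfaxzumbegepoop

Rule 1 (stop-cluster e-epenthesis): /g/ and /p/ form a stop–stop cluster, so [e] is inserted between them. /milfaxzunbegpoob/ → milfaxzunbegepoob.
Rule 2 (nasal place assimilation): /n/ precedes the labial consonant /b/, so it assimilates in place to [m]. /milfaxzunbegepoob/ → milfaxzumbegepoob.
Rule 3 (final devoicing): /b/ is a voiced stop in word-final position, so it devoices to [p]. /milfaxzumbegepoob/ → milfaxzumbegepoop.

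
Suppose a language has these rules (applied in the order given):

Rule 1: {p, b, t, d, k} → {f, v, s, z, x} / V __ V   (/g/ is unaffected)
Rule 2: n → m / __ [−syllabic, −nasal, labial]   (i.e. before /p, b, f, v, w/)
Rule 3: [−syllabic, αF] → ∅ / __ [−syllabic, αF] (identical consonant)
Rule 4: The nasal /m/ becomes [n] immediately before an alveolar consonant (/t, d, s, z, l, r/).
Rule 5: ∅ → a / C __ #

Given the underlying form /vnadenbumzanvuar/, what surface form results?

Rule 1 (intervocalic spirantization): /d/ is a stop between vowels /a/ and /e/, so it spirantizes to the fricative [z]. /vnadenbumzanvuar/ → vnazenbumzanvuar.
Rule 2 (nasal place assimilation): /n/ precedes the labial consonant /b/, so it assimilates in place to [m]. /n/ precedes the labial consonant /v/, so it assimilates in place to [m]. /vnazenbumzanvuar/ → vnazembumzamvuar.
Rule 3 (degemination): no segment meets the environment; /vnazembumzamvuar/ is unchanged.
Rule 4 (nasal place assimilation): /m/ precedes the alveolar consonant /z/, so it assimilates in place to [n]. /vnazembumzamvuar/ → vnazembunzamvuar.
Rule 5 (final a-epenthesis): the form ends in the consonant /r/, so [a] is inserted word-finally. /vnazembunzamvuar/ → vnazembunzamvuara.

vnazembunzamvuara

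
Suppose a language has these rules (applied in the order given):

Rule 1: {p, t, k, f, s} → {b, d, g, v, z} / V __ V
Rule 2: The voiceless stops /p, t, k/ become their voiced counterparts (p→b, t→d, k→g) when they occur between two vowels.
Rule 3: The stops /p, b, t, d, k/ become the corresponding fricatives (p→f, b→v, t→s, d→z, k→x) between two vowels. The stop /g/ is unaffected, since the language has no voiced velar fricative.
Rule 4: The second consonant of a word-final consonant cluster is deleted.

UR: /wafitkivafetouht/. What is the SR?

Rule 1 (intervocalic voicing): /f/ is a voiceless obstruent between vowels /a/ and /i/, so it voices to [v]. /f/ is a voiceless obstruent between vowels /a/ and /e/, so it voices to [v]. /t/ is a voiceless obstruent between vowels /e/ and /o/, so it voices to [d]. /wafitkivafetouht/ → wavitkivavedouht.
Rule 2 (intervocalic voicing): no segment meets the environment; /wavitkivavedouht/ is unchanged.
Rule 3 (intervocalic spirantization): /d/ is a stop between vowels /e/ and /o/, so it spirantizes to the fricative [z]. /wavitkivavedouht/ → wavitkivavezouht.
Rule 4 (final cluster simplification): /t/ is the second consonant of a word-final cluster /ht/, so it deletes. /wavitkivavezouht/ → wavitkivavezouh.

wavitkivavezouh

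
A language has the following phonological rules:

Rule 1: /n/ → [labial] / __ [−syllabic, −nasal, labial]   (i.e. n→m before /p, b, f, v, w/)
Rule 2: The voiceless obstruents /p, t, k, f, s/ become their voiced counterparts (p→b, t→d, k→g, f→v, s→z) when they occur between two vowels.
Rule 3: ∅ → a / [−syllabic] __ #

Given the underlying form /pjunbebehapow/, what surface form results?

pjumbebehabowa

Rule 1 (nasal place assimilation): /n/ precedes the labial consonant /b/, so it assimilates in place to [m]. /pjunbebehapow/ → pjumbebehapow.
Rule 2 (intervocalic voicing): /p/ is a voiceless obstruent between vowels /a/ and /o/, so it voices to [b]. /pjumbebehapow/ → pjumbebehabow.
Rule 3 (final a-epenthesis): the form ends in the consonant /w/, so [a] is inserted word-finally. /pjumbebehabow/ → pjumbebehabowa.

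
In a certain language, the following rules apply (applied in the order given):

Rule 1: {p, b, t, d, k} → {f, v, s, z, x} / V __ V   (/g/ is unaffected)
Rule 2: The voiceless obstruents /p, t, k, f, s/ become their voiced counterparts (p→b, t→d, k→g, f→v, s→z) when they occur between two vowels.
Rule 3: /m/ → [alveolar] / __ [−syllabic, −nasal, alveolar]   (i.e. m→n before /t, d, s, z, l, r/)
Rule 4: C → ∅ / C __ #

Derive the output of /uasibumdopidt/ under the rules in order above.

Rule 1 (intervocalic spirantization): /b/ is a stop between vowels /i/ and /u/, so it spirantizes to the fricative [v]. /p/ is a stop between vowels /o/ and /i/, so it spirantizes to the fricative [f]. /uasibumdopidt/ → uasivumdofidt.
Rule 2 (intervocalic voicing): /s/ is a voiceless obstruent between vowels /a/ and /i/, so it voices to [z]. /f/ is a voiceless obstruent between vowels /o/ and /i/, so it voices to [v]. /uasivumdofidt/ → uazivumdovidt.
Rule 3 (nasal place assimilation): /m/ precedes the alveolar consonant /d/, so it assimilates in place to [n]. /uazivumdovidt/ → uazivundovidt.
Rule 4 (final cluster simplification): /t/ is the second consonant of a word-final cluster /dt/, so it deletes. /uazivundovidt/ → uazivundovid.

uazivundovid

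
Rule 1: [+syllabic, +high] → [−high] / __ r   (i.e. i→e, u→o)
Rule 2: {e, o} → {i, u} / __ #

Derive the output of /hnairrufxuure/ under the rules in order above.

hnaerrufxuori

Rule 1 (pre-rhotic lowering): /i/ is a high vowel immediately before /r/, so it lowers to [e]. /u/ is a high vowel immediately before /r/, so it lowers to [o]. /hnairrufxuure/ → hnaerrufxuore.
Rule 2 (final vowel raising): /e/ is a mid vowel in word-final position, so it raises to [i]. /hnaerrufxuore/ → hnaerrufxuori.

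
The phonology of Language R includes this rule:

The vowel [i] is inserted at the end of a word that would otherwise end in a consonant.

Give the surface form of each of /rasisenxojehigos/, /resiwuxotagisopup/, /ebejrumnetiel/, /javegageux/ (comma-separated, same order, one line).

rasisenxojehigosi, resiwuxotagisopupi, ebejrumnetieli, javegageuxi

/rasisenxojehigos/: the form ends in the consonant /s/, so [i] is inserted word-finally. → [rasisenxojehigosi].
/resiwuxotagisopup/: the form ends in the consonant /p/, so [i] is inserted word-finally. → [resiwuxotagisopupi].
/ebejrumnetiel/: the form ends in the consonant /l/, so [i] is inserted word-finally. → [ebejrumnetieli].
/javegageux/: the form ends in the consonant /x/, so [i] is inserted word-finally. → [javegageuxi].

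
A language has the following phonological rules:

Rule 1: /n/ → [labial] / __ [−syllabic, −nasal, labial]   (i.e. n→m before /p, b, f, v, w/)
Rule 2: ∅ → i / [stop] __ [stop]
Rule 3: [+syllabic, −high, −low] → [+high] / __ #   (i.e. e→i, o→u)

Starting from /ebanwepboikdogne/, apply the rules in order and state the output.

Rule 1 (nasal place assimilation): /n/ precedes the labial consonant /w/, so it assimilates in place to [m]. /ebanwepboikdogne/ → ebamwepboikdogne.
Rule 2 (stop-cluster i-epenthesis): /p/ and /b/ form a stop–stop cluster, so [i] is inserted between them. /k/ and /d/ form a stop–stop cluster, so [i] is inserted between them. /ebamwepboikdogne/ → ebamwepiboikidogne.
Rule 3 (final vowel raising): /e/ is a mid vowel in word-final position, so it raises to [i]. /ebamwepiboikidogne/ → ebamwepiboikidogni.

ebamwepiboikidogni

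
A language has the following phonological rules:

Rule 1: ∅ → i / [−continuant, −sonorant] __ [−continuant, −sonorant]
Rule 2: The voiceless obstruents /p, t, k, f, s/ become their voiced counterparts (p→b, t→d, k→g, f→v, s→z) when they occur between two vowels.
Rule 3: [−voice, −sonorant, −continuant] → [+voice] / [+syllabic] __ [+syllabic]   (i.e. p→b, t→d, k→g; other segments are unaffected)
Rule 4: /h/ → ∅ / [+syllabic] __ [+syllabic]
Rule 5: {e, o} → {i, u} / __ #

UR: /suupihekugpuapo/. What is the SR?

suubiegugibuabu

Rule 1 (stop-cluster i-epenthesis): /g/ and /p/ form a stop–stop cluster, so [i] is inserted between them. /suupihekugpuapo/ → suupihekugipuapo.
Rule 2 (intervocalic voicing): /p/ is a voiceless obstruent between vowels /u/ and /i/, so it voices to [b]. /k/ is a voiceless obstruent between vowels /e/ and /u/, so it voices to [g]. /p/ is a voiceless obstruent between vowels /i/ and /u/, so it voices to [b]. /p/ is a voiceless obstruent between vowels /a/ and /o/, so it voices to [b]. /suupihekugipuapo/ → suubihegugibuabo.
Rule 3 (intervocalic voicing): no segment meets the environment; /suubihegugibuabo/ is unchanged.
Rule 4 (intervocalic h-deletion): /h/ occurs between vowels /i/ and /e/, so it deletes. /suubihegugibuabo/ → suubiegugibuabo.
Rule 5 (final vowel raising): /o/ is a mid vowel in word-final position, so it raises to [u]. /suubiegugibuabo/ → suubiegugibuabu.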